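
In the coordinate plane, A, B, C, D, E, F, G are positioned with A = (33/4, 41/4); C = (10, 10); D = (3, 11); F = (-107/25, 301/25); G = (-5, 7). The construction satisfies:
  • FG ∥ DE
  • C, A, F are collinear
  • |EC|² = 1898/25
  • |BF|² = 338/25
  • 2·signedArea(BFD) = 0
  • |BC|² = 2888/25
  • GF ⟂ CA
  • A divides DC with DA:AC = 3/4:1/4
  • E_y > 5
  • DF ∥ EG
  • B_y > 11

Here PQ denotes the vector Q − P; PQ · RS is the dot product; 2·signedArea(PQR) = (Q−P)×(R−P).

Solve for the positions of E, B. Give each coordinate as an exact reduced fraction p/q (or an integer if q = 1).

1. E_x = 57/25  [DF ∥ EG ∩ FG ∥ DE]
2. E_y = 149/25  [DF ∥ EG ∩ FG ∥ DE]
   → E = (57/25, 149/25)
3. B_x = -16/25  [line 26/25·x + 182/25·y + -416/5 = 0 ∩ |BC|² = 2888/25]
4. B_y = 288/25  [line 26/25·x + 182/25·y + -416/5 = 0 ∩ |BC|² = 2888/25]
   → B = (-16/25, 288/25)

B = (-16/25, 288/25)
E = (57/25, 149/25)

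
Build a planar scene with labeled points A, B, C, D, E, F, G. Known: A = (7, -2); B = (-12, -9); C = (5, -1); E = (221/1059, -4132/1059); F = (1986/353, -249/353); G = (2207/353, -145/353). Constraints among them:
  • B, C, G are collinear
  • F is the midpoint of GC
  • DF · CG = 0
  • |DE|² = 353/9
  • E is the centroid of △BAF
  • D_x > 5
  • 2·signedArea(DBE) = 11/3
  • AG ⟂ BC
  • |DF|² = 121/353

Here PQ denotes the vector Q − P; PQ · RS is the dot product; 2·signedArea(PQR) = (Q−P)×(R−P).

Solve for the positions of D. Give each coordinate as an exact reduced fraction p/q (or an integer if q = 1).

1. D_x = 2074/353  [DF · CG = 0 ∩ 2·signedArea(DBE) = 11/3]
2. D_y = -436/353  [DF · CG = 0 ∩ 2·signedArea(DBE) = 11/3]
   → D = (2074/353, -436/353)

D = (2074/353, -436/353)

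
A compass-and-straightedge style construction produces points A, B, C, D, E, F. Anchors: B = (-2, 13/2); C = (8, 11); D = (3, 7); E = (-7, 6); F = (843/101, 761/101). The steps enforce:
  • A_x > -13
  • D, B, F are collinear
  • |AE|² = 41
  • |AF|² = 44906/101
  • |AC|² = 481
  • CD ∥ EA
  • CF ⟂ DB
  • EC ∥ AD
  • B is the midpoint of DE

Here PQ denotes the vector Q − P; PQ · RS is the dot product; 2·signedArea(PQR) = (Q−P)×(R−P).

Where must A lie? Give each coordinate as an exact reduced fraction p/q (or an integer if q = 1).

1. A_x = -12  [EC ∥ AD ∩ CD ∥ EA]
2. A_y = 2  [EC ∥ AD ∩ CD ∥ EA]
   → A = (-12, 2)

A = (-12, 2)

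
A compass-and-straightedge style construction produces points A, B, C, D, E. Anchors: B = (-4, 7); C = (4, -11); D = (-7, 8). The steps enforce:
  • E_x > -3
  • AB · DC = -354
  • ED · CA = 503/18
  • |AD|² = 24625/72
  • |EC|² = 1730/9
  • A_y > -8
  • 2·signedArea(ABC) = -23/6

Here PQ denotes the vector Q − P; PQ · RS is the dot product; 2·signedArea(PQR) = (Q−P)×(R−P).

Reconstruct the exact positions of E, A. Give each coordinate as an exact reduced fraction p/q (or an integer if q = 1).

1. A_x = 29/12  [2·signedArea(ABC) = -23/6 ∩ AB · DC = -354]
2. A_y = -95/12  [2·signedArea(ABC) = -23/6 ∩ AB · DC = -354]
   → A = (29/12, -95/12)
3. E_x = -7/3  [line 19/12·x + -37/12·y + 281/36 = 0 ∩ |EC|² = 1730/9]
4. E_y = 4/3  [line 19/12·x + -37/12·y + 281/36 = 0 ∩ |EC|² = 1730/9]
   → E = (-7/3, 4/3)

A = (29/12, -95/12)
E = (-7/3, 4/3)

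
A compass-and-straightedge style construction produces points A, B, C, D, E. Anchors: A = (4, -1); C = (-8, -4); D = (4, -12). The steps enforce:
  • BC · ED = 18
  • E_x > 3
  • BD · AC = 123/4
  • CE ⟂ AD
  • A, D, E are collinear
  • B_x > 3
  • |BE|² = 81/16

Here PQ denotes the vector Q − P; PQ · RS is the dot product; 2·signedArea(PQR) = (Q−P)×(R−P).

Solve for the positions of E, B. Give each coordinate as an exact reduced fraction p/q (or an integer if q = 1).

B = (4, -7/4)
E = (4, -4)

1. E_x = 4  [A, D, E are collinear ∩ CE ⟂ AD]
2. E_y = -4  [A, D, E are collinear ∩ CE ⟂ AD]
   → E = (4, -4)
3. B_x = 4  [BD · AC = 123/4 ∩ BC · ED = 18]
4. B_y = -7/4  [BD · AC = 123/4 ∩ BC · ED = 18]
   → B = (4, -7/4)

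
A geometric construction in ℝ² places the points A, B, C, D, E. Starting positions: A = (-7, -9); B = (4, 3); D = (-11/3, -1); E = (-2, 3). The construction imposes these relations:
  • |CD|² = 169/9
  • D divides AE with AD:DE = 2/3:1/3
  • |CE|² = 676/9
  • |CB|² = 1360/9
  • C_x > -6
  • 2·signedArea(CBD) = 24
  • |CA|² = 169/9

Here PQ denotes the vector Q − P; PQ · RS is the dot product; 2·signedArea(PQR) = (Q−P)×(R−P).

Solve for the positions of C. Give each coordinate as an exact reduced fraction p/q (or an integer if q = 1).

C = (-16/3, -5)

1. C_x = -16/3  [line 4·x + -23/3·y + -17 = 0 ∩ |CA|² = 169/9]
2. C_y = -5  [line 4·x + -23/3·y + -17 = 0 ∩ |CA|² = 169/9]
   → C = (-16/3, -5)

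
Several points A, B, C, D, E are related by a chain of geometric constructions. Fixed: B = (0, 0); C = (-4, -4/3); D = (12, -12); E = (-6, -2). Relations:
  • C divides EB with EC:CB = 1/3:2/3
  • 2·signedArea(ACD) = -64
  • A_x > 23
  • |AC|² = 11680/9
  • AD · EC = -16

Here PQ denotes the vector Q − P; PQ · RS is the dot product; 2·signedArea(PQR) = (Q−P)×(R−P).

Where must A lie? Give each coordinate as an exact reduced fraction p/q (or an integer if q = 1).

1. A_x = 24  [2·signedArea(ACD) = -64 ∩ AD · EC = -16]
2. A_y = -24  [2·signedArea(ACD) = -64 ∩ AD · EC = -16]
   → A = (24, -24)

A = (24, -24)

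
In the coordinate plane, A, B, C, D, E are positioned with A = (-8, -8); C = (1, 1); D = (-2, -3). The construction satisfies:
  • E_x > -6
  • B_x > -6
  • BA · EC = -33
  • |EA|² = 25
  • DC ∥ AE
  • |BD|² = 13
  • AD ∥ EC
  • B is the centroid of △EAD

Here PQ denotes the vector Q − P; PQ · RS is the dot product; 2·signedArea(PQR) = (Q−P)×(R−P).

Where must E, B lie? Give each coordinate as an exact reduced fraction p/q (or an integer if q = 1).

1. E_x = -5  [AD ∥ EC ∩ DC ∥ AE]
2. E_y = -4  [AD ∥ EC ∩ DC ∥ AE]
   → E = (-5, -4)
3. B_x = -5  [B is the centroid of △EAD]
4. B_y = -5  [B is the centroid of △EAD]
   → B = (-5, -5)

B = (-5, -5)
E = (-5, -4)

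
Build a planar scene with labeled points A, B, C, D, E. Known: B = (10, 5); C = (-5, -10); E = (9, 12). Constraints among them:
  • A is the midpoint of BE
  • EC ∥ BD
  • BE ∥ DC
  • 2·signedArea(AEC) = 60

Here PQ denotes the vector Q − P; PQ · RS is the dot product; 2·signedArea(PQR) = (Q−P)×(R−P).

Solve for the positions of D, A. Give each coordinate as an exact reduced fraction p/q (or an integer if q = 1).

A = (19/2, 17/2)
D = (-4, -17)

1. D_x = -4  [BE ∥ DC ∩ EC ∥ BD]
2. D_y = -17  [BE ∥ DC ∩ EC ∥ BD]
   → D = (-4, -17)
3. A_x = 19/2  [A is the midpoint of BE]
4. A_y = 17/2  [A is the midpoint of BE]
   → A = (19/2, 17/2)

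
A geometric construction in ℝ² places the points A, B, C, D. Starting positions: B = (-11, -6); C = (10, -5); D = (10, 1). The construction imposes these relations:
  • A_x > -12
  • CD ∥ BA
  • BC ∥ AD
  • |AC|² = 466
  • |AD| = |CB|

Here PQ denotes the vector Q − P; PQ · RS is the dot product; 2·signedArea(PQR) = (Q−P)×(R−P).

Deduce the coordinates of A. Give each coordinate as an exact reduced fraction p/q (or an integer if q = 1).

A = (-11, 0)

1. A_x = -11  [BC ∥ AD ∩ CD ∥ BA]
2. A_y = 0  [BC ∥ AD ∩ CD ∥ BA]
   → A = (-11, 0)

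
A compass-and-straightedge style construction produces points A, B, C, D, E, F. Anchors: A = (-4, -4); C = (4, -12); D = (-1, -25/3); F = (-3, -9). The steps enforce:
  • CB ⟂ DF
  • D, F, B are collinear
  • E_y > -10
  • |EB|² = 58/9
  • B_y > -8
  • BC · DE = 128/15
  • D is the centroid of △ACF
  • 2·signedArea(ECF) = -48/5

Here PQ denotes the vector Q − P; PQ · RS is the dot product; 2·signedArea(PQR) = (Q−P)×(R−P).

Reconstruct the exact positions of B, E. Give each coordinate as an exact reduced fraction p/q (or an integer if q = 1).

1. B_x = 12/5  [D, F, B are collinear ∩ CB ⟂ DF]
2. B_y = -36/5  [D, F, B are collinear ∩ CB ⟂ DF]
   → B = (12/5, -36/5)
3. E_x = 17/15  [2·signedArea(ECF) = -48/5 ∩ BC · DE = 128/15]
4. E_y = -47/5  [2·signedArea(ECF) = -48/5 ∩ BC · DE = 128/15]
   → E = (17/15, -47/5)

B = (12/5, -36/5)
E = (17/15, -47/5)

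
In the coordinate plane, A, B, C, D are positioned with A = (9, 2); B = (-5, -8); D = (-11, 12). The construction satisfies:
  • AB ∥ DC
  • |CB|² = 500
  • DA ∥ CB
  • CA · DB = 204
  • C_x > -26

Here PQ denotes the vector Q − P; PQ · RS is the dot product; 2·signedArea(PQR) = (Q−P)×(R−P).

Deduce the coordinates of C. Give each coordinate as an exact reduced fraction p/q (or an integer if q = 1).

C = (-25, 2)

1. C_x = -25  [DA ∥ CB ∩ AB ∥ DC]
2. C_y = 2  [DA ∥ CB ∩ AB ∥ DC]
   → C = (-25, 2)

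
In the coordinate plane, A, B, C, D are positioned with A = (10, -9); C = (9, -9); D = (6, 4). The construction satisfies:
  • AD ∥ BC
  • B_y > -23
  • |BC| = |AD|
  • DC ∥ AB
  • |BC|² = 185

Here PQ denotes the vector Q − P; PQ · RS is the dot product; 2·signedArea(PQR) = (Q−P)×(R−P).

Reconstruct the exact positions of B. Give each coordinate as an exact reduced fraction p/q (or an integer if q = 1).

B = (13, -22)

1. B_x = 13  [AD ∥ BC ∩ DC ∥ AB]
2. B_y = -22  [AD ∥ BC ∩ DC ∥ AB]
   → B = (13, -22)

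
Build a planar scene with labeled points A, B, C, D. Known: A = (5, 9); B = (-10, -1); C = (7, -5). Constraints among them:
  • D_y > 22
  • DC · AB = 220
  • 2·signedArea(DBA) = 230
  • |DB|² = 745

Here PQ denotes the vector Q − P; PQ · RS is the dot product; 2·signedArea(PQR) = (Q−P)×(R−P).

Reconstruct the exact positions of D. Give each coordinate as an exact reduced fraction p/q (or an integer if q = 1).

D = (3, 23)

1. D_x = 3  [2·signedArea(DBA) = 230 ∩ DC · AB = 220]
2. D_y = 23  [2·signedArea(DBA) = 230 ∩ DC · AB = 220]
   → D = (3, 23)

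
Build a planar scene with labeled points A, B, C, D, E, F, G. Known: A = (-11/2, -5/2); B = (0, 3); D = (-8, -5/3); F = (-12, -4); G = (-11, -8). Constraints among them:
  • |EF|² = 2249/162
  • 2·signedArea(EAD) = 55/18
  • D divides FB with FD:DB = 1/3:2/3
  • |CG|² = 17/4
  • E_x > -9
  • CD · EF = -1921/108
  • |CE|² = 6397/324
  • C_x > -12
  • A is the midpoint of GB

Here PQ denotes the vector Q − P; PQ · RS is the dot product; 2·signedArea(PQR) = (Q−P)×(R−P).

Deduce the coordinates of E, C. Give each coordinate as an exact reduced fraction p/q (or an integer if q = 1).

C = (-23/2, -6)
E = (-17/2, -49/18)

1. E_x = -17/2  [line -5/6·x + -5/2·y + -125/9 = 0 ∩ |EF|² = 2249/162]
2. E_y = -49/18  [line -5/6·x + -5/2·y + -125/9 = 0 ∩ |EF|² = 2249/162]
   → E = (-17/2, -49/18)
3. C_x = -23/2  [line 7/2·x + 23/18·y + 575/12 = 0 ∩ |CE|² = 6397/324]
4. C_y = -6  [line 7/2·x + 23/18·y + 575/12 = 0 ∩ |CE|² = 6397/324]
   → C = (-23/2, -6)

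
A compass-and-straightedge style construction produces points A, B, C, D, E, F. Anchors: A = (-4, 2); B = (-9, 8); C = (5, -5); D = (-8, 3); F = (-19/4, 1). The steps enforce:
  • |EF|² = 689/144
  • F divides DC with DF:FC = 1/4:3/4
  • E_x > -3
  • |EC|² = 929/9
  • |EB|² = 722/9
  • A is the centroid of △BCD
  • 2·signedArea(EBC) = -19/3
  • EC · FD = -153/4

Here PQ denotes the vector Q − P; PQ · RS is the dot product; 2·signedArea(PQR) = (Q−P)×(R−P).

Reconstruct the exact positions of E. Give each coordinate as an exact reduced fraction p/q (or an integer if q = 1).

1. E_x = -8/3  [2·signedArea(EBC) = -19/3 ∩ EC · FD = -153/4]
2. E_y = 5/3  [2·signedArea(EBC) = -19/3 ∩ EC · FD = -153/4]
   → E = (-8/3, 5/3)

E = (-8/3, 5/3)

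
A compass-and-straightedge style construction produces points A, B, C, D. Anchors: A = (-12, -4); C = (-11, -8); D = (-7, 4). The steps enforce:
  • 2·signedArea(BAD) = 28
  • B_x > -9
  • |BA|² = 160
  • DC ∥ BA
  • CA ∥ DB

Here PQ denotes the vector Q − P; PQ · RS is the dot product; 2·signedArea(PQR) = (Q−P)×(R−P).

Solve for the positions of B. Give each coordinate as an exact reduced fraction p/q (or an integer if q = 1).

B = (-8, 8)

1. B_x = -8  [DC ∥ BA ∩ CA ∥ DB]
2. B_y = 8  [DC ∥ BA ∩ CA ∥ DB]
   → B = (-8, 8)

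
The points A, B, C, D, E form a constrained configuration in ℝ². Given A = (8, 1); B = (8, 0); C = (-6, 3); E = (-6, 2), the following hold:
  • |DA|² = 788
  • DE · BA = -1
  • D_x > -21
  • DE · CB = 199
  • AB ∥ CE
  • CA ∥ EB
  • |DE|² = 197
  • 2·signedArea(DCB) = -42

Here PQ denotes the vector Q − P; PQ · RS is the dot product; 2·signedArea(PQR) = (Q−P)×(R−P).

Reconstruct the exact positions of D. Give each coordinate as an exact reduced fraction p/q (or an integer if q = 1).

D = (-20, 3)

1. D_x = -20  [2·signedArea(DCB) = -42 ∩ DE · CB = 199]
2. D_y = 3  [2·signedArea(DCB) = -42 ∩ DE · CB = 199]
   → D = (-20, 3)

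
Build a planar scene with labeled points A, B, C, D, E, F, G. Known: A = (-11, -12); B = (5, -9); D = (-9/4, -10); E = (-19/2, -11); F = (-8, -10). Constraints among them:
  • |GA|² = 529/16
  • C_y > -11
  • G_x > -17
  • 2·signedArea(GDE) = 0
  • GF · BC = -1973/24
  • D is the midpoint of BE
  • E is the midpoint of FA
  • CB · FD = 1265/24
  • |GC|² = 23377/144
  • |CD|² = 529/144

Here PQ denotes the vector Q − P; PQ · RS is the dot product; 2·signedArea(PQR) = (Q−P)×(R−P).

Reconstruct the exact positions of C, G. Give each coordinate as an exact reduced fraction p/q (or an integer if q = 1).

1. C_x = -25/6  [CB · FD = 1265/24]
2. C_y = -10  [|CD|² = 529/144]
   → C = (-25/6, -10)
3. G_x = -67/4  [2·signedArea(GDE) = 0 ∩ GF · BC = -1973/24]
4. G_y = -12  [2·signedArea(GDE) = 0 ∩ GF · BC = -1973/24]
   → G = (-67/4, -12)

C = (-25/6, -10)
G = (-67/4, -12)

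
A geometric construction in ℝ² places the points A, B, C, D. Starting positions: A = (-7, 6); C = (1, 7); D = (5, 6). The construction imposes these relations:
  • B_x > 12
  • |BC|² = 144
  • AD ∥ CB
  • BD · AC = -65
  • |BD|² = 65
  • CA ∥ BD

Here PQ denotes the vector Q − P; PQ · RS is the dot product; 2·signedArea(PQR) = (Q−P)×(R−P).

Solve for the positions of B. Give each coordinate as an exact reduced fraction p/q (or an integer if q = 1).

B = (13, 7)

1. B_x = 13  [CA ∥ BD ∩ AD ∥ CB]
2. B_y = 7  [CA ∥ BD ∩ AD ∥ CB]
   → B = (13, 7)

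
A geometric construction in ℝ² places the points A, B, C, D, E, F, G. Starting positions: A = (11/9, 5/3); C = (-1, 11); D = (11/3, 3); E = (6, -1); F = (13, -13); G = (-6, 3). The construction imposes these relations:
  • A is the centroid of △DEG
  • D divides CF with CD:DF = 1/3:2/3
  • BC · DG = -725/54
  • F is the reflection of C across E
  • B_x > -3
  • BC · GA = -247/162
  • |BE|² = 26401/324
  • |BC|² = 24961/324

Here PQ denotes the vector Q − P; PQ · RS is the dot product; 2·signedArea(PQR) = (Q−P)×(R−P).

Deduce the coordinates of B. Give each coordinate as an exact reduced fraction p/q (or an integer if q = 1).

1. B_x = -43/18  [BC · DG = -725/54 ∩ BC · GA = -247/162]
2. B_y = 7/3  [BC · DG = -725/54 ∩ BC · GA = -247/162]
   → B = (-43/18, 7/3)

B = (-43/18, 7/3)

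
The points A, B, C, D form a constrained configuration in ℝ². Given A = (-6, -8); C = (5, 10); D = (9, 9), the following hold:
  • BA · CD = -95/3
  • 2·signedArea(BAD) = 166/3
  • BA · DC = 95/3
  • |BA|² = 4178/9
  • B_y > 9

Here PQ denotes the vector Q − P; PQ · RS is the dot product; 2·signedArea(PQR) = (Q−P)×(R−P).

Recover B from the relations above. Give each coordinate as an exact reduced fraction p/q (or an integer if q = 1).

B = (19/3, 29/3)

1. B_x = 19/3  [2·signedArea(BAD) = 166/3 ∩ BA · DC = 95/3]
2. B_y = 29/3  [2·signedArea(BAD) = 166/3 ∩ BA · DC = 95/3]
   → B = (19/3, 29/3)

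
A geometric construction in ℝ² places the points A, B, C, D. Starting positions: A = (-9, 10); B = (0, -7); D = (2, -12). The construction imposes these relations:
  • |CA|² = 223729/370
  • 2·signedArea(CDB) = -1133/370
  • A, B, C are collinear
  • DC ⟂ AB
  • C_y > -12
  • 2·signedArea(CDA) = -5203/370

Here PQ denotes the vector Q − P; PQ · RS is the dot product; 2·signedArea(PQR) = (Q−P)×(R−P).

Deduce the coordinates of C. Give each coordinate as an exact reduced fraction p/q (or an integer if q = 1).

1. C_x = 927/370  [A, B, C are collinear ∩ DC ⟂ AB]
2. C_y = -4341/370  [A, B, C are collinear ∩ DC ⟂ AB]
   → C = (927/370, -4341/370)

C = (927/370, -4341/370)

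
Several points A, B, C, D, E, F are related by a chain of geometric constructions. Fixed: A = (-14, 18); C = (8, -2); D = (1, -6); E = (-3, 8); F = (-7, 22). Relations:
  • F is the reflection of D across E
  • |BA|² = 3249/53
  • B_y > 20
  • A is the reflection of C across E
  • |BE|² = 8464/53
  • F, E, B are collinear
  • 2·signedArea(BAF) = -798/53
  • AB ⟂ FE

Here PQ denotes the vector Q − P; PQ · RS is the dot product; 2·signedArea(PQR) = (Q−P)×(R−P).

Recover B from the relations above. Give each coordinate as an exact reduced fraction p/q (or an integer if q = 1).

1. B_x = -343/53  [F, E, B are collinear ∩ AB ⟂ FE]
2. B_y = 1068/53  [F, E, B are collinear ∩ AB ⟂ FE]
   → B = (-343/53, 1068/53)

B = (-343/53, 1068/53)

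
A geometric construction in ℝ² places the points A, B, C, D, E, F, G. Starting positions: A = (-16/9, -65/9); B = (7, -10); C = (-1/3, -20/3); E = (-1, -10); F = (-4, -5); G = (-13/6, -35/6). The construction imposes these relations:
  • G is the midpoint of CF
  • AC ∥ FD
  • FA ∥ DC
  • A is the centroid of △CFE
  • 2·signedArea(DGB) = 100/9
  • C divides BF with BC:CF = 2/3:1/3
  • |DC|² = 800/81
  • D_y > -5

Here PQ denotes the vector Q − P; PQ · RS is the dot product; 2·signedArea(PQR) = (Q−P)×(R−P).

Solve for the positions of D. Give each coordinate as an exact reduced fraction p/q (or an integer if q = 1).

1. D_x = -23/9  [FA ∥ DC ∩ AC ∥ FD]
2. D_y = -40/9  [FA ∥ DC ∩ AC ∥ FD]
   → D = (-23/9, -40/9)

D = (-23/9, -40/9)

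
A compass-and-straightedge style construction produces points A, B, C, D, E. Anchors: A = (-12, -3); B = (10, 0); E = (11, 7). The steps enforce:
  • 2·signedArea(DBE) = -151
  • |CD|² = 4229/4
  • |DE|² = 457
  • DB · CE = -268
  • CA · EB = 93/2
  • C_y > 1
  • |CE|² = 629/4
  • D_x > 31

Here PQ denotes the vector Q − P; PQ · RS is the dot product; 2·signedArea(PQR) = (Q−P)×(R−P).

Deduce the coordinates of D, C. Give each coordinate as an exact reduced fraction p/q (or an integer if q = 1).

1. C_x = -1/2  [line 1·x + 7·y + -27/2 = 0 ∩ |CE|² = 629/4]
2. C_y = 2  [line 1·x + 7·y + -27/2 = 0 ∩ |CE|² = 629/4]
   → C = (-1/2, 2)
3. D_x = 32  [DB · CE = -268 ∩ 2·signedArea(DBE) = -151]
4. D_y = 3  [DB · CE = -268 ∩ 2·signedArea(DBE) = -151]
   → D = (32, 3)

C = (-1/2, 2)
D = (32, 3)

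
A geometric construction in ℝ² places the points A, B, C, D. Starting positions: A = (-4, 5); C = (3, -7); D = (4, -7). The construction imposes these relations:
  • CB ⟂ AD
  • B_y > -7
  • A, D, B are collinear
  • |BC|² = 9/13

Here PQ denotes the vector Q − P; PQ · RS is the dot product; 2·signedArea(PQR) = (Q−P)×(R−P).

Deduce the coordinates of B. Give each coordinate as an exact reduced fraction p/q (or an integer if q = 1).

1. B_x = 48/13  [A, D, B are collinear ∩ CB ⟂ AD]
2. B_y = -85/13  [A, D, B are collinear ∩ CB ⟂ AD]
   → B = (48/13, -85/13)

B = (48/13, -85/13)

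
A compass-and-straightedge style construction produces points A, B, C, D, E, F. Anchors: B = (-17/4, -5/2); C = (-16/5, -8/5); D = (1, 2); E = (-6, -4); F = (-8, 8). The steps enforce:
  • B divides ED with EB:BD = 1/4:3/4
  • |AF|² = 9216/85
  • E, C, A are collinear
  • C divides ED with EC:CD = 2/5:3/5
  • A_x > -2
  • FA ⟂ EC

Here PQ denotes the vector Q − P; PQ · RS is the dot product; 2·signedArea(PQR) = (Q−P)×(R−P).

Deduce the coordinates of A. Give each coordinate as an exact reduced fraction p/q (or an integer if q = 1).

A = (-104/85, 8/85)

1. A_x = -104/85  [E, C, A are collinear ∩ FA ⟂ EC]
2. A_y = 8/85  [E, C, A are collinear ∩ FA ⟂ EC]
   → A = (-104/85, 8/85)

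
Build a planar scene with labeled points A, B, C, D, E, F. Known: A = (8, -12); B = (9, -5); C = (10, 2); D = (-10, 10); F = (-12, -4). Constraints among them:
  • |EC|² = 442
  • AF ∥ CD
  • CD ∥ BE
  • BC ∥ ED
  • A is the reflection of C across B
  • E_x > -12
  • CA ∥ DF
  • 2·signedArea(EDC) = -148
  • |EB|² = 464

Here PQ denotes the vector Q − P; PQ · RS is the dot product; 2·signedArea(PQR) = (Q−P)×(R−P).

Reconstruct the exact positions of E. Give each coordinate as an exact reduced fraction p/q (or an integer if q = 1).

1. E_x = -11  [BC ∥ ED ∩ CD ∥ BE]
2. E_y = 3  [BC ∥ ED ∩ CD ∥ BE]
   → E = (-11, 3)

E = (-11, 3)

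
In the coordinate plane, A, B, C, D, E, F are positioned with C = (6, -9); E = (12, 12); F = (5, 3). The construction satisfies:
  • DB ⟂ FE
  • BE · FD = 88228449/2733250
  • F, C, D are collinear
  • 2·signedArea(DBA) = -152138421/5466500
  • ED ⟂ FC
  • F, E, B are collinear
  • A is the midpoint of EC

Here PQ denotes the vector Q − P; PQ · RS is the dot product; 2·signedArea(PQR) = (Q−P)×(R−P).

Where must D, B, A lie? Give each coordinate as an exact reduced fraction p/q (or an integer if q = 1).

1. D_x = 624/145  [F, C, D are collinear ∩ ED ⟂ FC]
2. D_y = 1647/145  [F, C, D are collinear ∩ ED ⟂ FC]
   → D = (624/145, 1647/145)
3. B_x = 165657/18850  [F, E, B are collinear ∩ DB ⟂ FE]
4. B_y = 148359/18850  [F, E, B are collinear ∩ DB ⟂ FE]
   → B = (165657/18850, 148359/18850)
5. A_x = 9  [A is the midpoint of EC]
6. A_y = 3/2  [A is the midpoint of EC]
   → A = (9, 3/2)

A = (9, 3/2)
B = (165657/18850, 148359/18850)
D = (624/145, 1647/145)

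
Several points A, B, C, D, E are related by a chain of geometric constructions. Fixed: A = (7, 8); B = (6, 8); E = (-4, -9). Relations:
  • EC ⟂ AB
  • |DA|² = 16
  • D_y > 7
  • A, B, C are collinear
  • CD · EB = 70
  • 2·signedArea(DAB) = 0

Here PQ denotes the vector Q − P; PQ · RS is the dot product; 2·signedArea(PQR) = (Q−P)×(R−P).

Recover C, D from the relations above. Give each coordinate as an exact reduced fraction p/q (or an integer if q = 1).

C = (-4, 8)
D = (3, 8)

1. C_x = -4  [A, B, C are collinear ∩ EC ⟂ AB]
2. C_y = 8  [A, B, C are collinear ∩ EC ⟂ AB]
   → C = (-4, 8)
3. D_x = 3  [2·signedArea(DAB) = 0 ∩ CD · EB = 70]
4. D_y = 8  [2·signedArea(DAB) = 0 ∩ CD · EB = 70]
   → D = (3, 8)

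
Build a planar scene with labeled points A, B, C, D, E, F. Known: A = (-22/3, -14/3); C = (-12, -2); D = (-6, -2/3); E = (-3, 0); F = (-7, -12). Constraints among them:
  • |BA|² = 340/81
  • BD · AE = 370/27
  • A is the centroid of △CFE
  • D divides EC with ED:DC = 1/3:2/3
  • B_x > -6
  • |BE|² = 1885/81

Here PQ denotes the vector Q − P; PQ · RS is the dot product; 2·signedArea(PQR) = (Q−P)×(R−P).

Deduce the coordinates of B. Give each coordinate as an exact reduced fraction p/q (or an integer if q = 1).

B = (-16/3, -38/9)

1. B_x = -16/3  [line -13/3·x + -14/3·y + -1156/27 = 0 ∩ |BE|² = 1885/81]
2. B_y = -38/9  [line -13/3·x + -14/3·y + -1156/27 = 0 ∩ |BE|² = 1885/81]
   → B = (-16/3, -38/9)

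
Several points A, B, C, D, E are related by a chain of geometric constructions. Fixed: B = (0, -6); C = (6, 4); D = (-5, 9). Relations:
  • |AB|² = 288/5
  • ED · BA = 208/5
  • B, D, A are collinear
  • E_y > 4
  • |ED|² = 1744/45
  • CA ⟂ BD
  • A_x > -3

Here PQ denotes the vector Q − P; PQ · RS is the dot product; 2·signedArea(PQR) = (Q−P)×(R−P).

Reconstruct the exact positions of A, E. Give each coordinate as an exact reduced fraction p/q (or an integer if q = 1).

1. A_x = -12/5  [B, D, A are collinear ∩ CA ⟂ BD]
2. A_y = 6/5  [B, D, A are collinear ∩ CA ⟂ BD]
   → A = (-12/5, 6/5)
3. E_x = -7/15  [line 12/5·x + -36/5·y + 176/5 = 0 ∩ |ED|² = 1744/45]
4. E_y = 71/15  [line 12/5·x + -36/5·y + 176/5 = 0 ∩ |ED|² = 1744/45]
   → E = (-7/15, 71/15)

A = (-12/5, 6/5)
E = (-7/15, 71/15)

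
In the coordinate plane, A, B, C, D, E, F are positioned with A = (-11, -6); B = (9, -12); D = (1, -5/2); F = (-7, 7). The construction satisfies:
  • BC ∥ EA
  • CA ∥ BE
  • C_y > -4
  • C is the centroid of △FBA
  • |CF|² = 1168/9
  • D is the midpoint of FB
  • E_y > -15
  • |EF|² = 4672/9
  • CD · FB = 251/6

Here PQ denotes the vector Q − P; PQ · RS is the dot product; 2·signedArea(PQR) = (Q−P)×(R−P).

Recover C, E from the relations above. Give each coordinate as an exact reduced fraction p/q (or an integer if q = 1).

1. C_x = -3  [C is the centroid of △FBA]
2. C_y = -11/3  [C is the centroid of △FBA]
   → C = (-3, -11/3)
3. E_x = 1  [BC ∥ EA ∩ CA ∥ BE]
4. E_y = -43/3  [BC ∥ EA ∩ CA ∥ BE]
   → E = (1, -43/3)

C = (-3, -11/3)
E = (1, -43/3)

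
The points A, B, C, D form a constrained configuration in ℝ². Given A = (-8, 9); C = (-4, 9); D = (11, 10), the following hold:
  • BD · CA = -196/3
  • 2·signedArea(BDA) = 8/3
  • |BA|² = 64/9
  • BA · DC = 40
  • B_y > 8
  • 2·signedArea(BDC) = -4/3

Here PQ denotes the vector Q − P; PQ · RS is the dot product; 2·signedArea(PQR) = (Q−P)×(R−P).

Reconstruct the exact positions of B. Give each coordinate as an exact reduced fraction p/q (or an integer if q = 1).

B = (-16/3, 9)

1. B_x = -16/3  [2·signedArea(BDA) = 8/3 ∩ BD · CA = -196/3]
2. B_y = 9  [2·signedArea(BDA) = 8/3 ∩ BD · CA = -196/3]
   → B = (-16/3, 9)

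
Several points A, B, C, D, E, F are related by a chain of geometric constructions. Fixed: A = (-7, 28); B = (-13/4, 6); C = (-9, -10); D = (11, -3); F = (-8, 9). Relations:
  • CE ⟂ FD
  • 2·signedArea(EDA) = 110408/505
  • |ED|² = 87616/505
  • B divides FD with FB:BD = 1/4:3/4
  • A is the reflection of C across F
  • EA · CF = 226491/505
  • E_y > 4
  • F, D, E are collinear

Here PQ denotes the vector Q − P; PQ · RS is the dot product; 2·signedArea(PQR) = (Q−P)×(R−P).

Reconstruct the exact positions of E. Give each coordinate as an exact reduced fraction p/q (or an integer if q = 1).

1. E_x = -69/505  [F, D, E are collinear ∩ CE ⟂ FD]
2. E_y = 2037/505  [F, D, E are collinear ∩ CE ⟂ FD]
   → E = (-69/505, 2037/505)

E = (-69/505, 2037/505)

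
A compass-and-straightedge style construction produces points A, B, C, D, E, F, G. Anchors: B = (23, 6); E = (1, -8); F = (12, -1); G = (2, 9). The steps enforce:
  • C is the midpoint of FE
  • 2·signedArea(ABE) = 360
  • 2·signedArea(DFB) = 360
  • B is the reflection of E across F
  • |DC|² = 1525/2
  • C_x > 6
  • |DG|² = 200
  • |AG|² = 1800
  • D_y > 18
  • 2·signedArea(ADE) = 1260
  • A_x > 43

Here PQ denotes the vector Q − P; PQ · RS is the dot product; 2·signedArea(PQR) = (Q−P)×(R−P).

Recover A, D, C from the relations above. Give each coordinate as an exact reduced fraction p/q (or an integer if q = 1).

1. A_x = 44  [line 14·x + -22·y + -550 = 0 ∩ |AG|² = 1800]
2. A_y = 3  [line 14·x + -22·y + -550 = 0 ∩ |AG|² = 1800]
   → A = (44, 3)
3. D_x = -8  [2·signedArea(ADE) = 1260 ∩ 2·signedArea(DFB) = 360]
4. D_y = 19  [2·signedArea(ADE) = 1260 ∩ 2·signedArea(DFB) = 360]
   → D = (-8, 19)
5. C_x = 13/2  [C is the midpoint of FE]
6. C_y = -9/2  [C is the midpoint of FE]
   → C = (13/2, -9/2)

A = (44, 3)
C = (13/2, -9/2)
D = (-8, 19)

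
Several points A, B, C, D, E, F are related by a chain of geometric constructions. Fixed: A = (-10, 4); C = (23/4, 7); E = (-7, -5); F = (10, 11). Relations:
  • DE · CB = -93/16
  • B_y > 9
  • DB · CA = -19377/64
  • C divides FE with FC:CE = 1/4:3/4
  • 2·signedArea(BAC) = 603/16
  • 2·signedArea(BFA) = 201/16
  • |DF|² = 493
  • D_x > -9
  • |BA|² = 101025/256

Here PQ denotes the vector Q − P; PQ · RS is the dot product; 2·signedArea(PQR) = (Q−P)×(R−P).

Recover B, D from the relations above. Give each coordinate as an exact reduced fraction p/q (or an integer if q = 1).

1. B_x = 143/16  [2·signedArea(BAC) = 603/16 ∩ 2·signedArea(BFA) = 201/16]
2. B_y = 10  [2·signedArea(BAC) = 603/16 ∩ 2·signedArea(BFA) = 201/16]
   → B = (143/16, 10)
3. D_x = -8  [DB · CA = -19377/64 ∩ DE · CB = -93/16]
4. D_y = -2  [DB · CA = -19377/64 ∩ DE · CB = -93/16]
   → D = (-8, -2)

B = (143/16, 10)
D = (-8, -2)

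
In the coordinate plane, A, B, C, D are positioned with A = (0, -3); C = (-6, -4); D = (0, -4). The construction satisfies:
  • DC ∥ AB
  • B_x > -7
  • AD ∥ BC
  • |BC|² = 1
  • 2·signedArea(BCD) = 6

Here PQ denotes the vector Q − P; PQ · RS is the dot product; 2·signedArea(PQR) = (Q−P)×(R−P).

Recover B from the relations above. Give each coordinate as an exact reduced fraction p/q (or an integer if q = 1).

B = (-6, -3)

1. B_x = -6  [AD ∥ BC ∩ DC ∥ AB]
2. B_y = -3  [AD ∥ BC ∩ DC ∥ AB]
   → B = (-6, -3)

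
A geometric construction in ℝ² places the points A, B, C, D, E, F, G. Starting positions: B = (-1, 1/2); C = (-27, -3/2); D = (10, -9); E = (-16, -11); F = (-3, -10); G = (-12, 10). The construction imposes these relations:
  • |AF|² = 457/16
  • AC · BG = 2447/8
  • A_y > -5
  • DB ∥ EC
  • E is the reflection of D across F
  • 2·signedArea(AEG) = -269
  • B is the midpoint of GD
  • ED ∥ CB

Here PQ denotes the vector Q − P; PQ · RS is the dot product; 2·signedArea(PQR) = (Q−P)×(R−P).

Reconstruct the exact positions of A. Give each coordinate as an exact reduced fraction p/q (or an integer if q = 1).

1. A_x = -2  [2·signedArea(AEG) = -269 ∩ AC · BG = 2447/8]
2. A_y = -19/4  [2·signedArea(AEG) = -269 ∩ AC · BG = 2447/8]
   → A = (-2, -19/4)

A = (-2, -19/4)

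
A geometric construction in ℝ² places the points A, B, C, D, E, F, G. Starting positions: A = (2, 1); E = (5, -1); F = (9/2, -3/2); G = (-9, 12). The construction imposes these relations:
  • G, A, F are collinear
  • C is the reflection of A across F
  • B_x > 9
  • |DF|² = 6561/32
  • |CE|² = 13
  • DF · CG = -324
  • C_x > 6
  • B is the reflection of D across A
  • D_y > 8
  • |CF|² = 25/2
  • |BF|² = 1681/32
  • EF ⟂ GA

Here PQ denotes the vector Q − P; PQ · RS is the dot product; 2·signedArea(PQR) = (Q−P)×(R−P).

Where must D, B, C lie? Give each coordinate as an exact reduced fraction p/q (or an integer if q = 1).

B = (77/8, -53/8)
C = (7, -4)
D = (-45/8, 69/8)

1. C_x = 7  [C is the reflection of A across F]
2. C_y = -4  [C is the reflection of A across F]
   → C = (7, -4)
3. D_x = -45/8  [line 16·x + -16·y + 228 = 0 ∩ |DF|² = 6561/32]
4. D_y = 69/8  [line 16·x + -16·y + 228 = 0 ∩ |DF|² = 6561/32]
   → D = (-45/8, 69/8)
5. B_x = 77/8  [B is the reflection of D across A]
6. B_y = -53/8  [B is the reflection of D across A]
   → B = (77/8, -53/8)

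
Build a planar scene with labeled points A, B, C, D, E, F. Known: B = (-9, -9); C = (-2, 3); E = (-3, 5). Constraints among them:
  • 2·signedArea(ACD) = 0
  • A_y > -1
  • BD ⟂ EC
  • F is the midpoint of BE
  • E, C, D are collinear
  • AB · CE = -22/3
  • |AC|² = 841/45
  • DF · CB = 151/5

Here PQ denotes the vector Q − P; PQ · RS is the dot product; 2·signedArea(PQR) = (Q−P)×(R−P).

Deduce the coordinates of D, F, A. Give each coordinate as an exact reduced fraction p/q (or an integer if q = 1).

A = (-1/15, -13/15)
D = (7/5, -19/5)
F = (-6, -2)

1. D_x = 7/5  [E, C, D are collinear ∩ BD ⟂ EC]
2. D_y = -19/5  [E, C, D are collinear ∩ BD ⟂ EC]
   → D = (7/5, -19/5)
3. F_x = -6  [F is the midpoint of BE]
4. F_y = -2  [F is the midpoint of BE]
   → F = (-6, -2)
5. A_x = -1/15  [2·signedArea(ACD) = 0 ∩ AB · CE = -22/3]
6. A_y = -13/15  [2·signedArea(ACD) = 0 ∩ AB · CE = -22/3]
   → A = (-1/15, -13/15)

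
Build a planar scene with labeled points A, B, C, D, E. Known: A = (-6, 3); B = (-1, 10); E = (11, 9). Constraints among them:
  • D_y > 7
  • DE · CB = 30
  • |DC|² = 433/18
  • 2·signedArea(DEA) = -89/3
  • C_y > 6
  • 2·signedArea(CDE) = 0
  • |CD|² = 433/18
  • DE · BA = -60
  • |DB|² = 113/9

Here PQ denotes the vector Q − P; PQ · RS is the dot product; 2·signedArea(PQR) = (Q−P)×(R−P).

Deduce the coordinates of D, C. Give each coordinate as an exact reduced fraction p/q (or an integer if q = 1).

1. D_x = 4/3  [DE · BA = -60 ∩ 2·signedArea(DEA) = -89/3]
2. D_y = 22/3  [DE · BA = -60 ∩ 2·signedArea(DEA) = -89/3]
   → D = (4/3, 22/3)
3. C_x = -7/2  [DE · CB = 30 ∩ 2·signedArea(CDE) = 0]
4. C_y = 13/2  [DE · CB = 30 ∩ 2·signedArea(CDE) = 0]
   → C = (-7/2, 13/2)

C = (-7/2, 13/2)
D = (4/3, 22/3)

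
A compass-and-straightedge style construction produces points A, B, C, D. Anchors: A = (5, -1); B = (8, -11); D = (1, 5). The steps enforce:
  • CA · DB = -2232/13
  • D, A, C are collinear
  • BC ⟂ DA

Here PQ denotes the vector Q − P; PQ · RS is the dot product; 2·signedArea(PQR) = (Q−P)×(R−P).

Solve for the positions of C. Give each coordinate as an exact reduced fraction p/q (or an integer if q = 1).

C = (137/13, -121/13)

1. C_x = 137/13  [D, A, C are collinear ∩ BC ⟂ DA]
2. C_y = -121/13  [D, A, C are collinear ∩ BC ⟂ DA]
   → C = (137/13, -121/13)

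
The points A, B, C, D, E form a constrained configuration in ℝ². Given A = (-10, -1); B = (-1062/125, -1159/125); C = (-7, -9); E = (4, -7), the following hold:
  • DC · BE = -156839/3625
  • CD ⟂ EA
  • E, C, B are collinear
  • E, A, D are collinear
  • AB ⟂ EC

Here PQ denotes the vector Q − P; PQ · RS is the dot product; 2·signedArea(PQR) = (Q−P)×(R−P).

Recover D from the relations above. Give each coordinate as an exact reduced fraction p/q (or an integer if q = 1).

1. D_x = -265/58  [E, A, D are collinear ∩ CD ⟂ EA]
2. D_y = -193/58  [E, A, D are collinear ∩ CD ⟂ EA]
   → D = (-265/58, -193/58)

D = (-265/58, -193/58)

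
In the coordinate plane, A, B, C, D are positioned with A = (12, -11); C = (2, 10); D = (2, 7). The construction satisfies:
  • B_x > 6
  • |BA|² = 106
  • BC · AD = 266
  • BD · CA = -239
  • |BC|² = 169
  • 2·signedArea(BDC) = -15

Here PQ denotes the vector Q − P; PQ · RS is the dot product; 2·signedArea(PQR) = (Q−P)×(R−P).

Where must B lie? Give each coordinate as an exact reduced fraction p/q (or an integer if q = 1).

B = (7, -2)

1. B_x = 7  [2·signedArea(BDC) = -15 ∩ BD · CA = -239]
2. B_y = -2  [2·signedArea(BDC) = -15 ∩ BD · CA = -239]
   → B = (7, -2)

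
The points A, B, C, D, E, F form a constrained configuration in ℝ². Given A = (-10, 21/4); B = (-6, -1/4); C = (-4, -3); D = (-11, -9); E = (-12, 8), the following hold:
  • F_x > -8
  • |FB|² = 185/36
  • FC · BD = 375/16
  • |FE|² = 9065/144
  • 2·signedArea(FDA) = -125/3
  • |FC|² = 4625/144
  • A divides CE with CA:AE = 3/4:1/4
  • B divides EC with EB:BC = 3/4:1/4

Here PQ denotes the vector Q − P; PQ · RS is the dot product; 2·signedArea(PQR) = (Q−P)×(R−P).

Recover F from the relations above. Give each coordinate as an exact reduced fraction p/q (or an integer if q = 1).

1. F_x = -22/3  [FC · BD = 375/16 ∩ 2·signedArea(FDA) = -125/3]
2. F_y = 19/12  [FC · BD = 375/16 ∩ 2·signedArea(FDA) = -125/3]
   → F = (-22/3, 19/12)

F = (-22/3, 19/12)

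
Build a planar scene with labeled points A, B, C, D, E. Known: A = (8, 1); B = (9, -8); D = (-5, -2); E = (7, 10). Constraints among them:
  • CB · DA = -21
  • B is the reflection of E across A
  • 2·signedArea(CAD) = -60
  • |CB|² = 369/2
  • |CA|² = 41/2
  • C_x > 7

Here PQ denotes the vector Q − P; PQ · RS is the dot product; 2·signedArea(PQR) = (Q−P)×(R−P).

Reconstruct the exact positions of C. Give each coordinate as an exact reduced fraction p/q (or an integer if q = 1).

1. C_x = 15/2  [2·signedArea(CAD) = -60 ∩ CB · DA = -21]
2. C_y = 11/2  [2·signedArea(CAD) = -60 ∩ CB · DA = -21]
   → C = (15/2, 11/2)

C = (15/2, 11/2)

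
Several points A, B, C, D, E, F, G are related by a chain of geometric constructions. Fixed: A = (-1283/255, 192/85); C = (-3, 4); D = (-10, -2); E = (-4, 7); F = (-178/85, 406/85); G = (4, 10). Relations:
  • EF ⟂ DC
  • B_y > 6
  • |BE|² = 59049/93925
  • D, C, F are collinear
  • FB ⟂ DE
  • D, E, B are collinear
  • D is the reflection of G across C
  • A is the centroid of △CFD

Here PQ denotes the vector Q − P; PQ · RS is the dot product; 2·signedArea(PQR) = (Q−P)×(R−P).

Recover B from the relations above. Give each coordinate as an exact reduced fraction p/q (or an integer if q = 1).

B = (-4906/1105, 7006/1105)

1. B_x = -4906/1105  [D, E, B are collinear ∩ FB ⟂ DE]
2. B_y = 7006/1105  [D, E, B are collinear ∩ FB ⟂ DE]
   → B = (-4906/1105, 7006/1105)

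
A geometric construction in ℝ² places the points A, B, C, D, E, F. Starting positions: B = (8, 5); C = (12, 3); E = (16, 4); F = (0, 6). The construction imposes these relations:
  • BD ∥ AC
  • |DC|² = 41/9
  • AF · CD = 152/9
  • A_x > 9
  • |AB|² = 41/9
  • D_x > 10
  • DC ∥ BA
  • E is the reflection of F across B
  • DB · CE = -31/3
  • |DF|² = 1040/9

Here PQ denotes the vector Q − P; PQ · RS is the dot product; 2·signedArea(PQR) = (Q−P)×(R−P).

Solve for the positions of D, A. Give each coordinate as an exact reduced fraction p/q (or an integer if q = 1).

A = (28/3, 10/3)
D = (32/3, 14/3)

1. D_x = 32/3  [line -4·x + -1·y + 142/3 = 0 ∩ |DF|² = 1040/9]
2. D_y = 14/3  [line -4·x + -1·y + 142/3 = 0 ∩ |DF|² = 1040/9]
   → D = (32/3, 14/3)
3. A_x = 28/3  [BD ∥ AC ∩ DC ∥ BA]
4. A_y = 10/3  [BD ∥ AC ∩ DC ∥ BA]
   → A = (28/3, 10/3)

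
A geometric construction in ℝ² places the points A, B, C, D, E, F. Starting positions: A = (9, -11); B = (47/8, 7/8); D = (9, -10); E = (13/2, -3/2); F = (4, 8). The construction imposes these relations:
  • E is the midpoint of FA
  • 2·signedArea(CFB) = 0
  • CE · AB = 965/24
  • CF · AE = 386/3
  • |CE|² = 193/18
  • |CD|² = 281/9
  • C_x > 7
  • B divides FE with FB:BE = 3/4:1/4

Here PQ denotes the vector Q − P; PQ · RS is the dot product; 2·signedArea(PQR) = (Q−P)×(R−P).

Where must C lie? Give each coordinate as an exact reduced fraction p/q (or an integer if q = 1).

C = (22/3, -14/3)

1. C_x = 22/3  [2·signedArea(CFB) = 0 ∩ CE · AB = 965/24]
2. C_y = -14/3  [2·signedArea(CFB) = 0 ∩ CE · AB = 965/24]
   → C = (22/3, -14/3)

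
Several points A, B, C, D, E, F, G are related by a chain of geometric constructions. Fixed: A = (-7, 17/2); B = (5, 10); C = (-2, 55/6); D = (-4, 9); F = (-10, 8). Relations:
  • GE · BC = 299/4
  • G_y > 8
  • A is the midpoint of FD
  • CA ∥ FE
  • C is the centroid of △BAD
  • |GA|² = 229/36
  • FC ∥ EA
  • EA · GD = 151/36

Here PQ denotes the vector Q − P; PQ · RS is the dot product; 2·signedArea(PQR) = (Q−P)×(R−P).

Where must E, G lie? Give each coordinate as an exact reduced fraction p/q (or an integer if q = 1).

1. E_x = -15  [FC ∥ EA ∩ CA ∥ FE]
2. E_y = 22/3  [FC ∥ EA ∩ CA ∥ FE]
   → E = (-15, 22/3)
3. G_x = -9/2  [GE · BC = 299/4 ∩ EA · GD = 151/36]
4. G_y = 53/6  [GE · BC = 299/4 ∩ EA · GD = 151/36]
   → G = (-9/2, 53/6)

E = (-15, 22/3)
G = (-9/2, 53/6)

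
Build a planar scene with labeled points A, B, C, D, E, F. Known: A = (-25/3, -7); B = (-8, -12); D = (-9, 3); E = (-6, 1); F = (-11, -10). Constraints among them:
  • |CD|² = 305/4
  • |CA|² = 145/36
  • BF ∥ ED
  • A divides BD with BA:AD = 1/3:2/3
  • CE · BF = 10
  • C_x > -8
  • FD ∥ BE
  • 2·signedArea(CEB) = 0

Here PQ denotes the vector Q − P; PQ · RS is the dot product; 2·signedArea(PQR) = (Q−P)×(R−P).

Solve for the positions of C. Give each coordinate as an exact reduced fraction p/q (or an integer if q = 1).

C = (-7, -11/2)

1. C_x = -7  [2·signedArea(CEB) = 0 ∩ CE · BF = 10]
2. C_y = -11/2  [2·signedArea(CEB) = 0 ∩ CE · BF = 10]
   → C = (-7, -11/2)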